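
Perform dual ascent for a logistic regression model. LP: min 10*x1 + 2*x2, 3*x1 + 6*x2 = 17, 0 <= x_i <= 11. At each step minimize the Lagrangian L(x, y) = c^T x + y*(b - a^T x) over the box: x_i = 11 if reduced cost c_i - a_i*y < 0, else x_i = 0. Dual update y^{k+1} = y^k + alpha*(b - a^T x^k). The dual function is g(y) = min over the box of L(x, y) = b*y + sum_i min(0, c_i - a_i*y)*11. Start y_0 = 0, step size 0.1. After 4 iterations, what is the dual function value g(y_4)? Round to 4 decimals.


Dual ascent for LP: min 10*x1 + 2*x2, 3*x1 + 6*x2 = 17, 0 <= x_i <= 11
Step 1: y^k = 0.0, reduced costs: (10.0, 2.0)
  x^k = (0.0, 0.0), subgradient = b - a^T x = 17.0
  y^{k+1} = 0.0 + 0.1*17.0 = 1.7
Step 2: y^k = 1.7, reduced costs: (4.9, -8.2)
  x^k = (0.0, 11.0), subgradient = b - a^T x = -49.0
  y^{k+1} = 1.7 + 0.1*-49.0 = -3.2
Step 3: y^k = -3.2, reduced costs: (19.6, 21.2)
  x^k = (0.0, 0.0), subgradient = b - a^T x = 17.0
  y^{k+1} = -3.2 + 0.1*17.0 = -1.5
Step 4: y^k = -1.5, reduced costs: (14.5, 11.0)
  x^k = (0.0, 0.0), subgradient = b - a^T x = 17.0
  y^{k+1} = -1.5 + 0.1*17.0 = 0.2
Dual objective at y_4 = 0.2: reduced costs (9.4, 0.8), box minimizer x = (0.0, 0.0)
g(y_4) = b*y + (c1 - a1*y)*x1 + (c2 - a2*y)*x2 = 17*0.2 + 9.4*0.0 + 0.8*0.0 = 3.4 + 0.0 + 0.0 = 3.4


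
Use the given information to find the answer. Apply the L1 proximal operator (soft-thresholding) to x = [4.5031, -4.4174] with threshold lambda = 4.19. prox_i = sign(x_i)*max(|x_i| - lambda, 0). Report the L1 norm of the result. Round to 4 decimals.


Soft-thresholding with lambda = 4.19:
prox(4.5031) = sign(4.5031)*max(|4.5031| - 4.19, 0) = 0.3131
prox(-4.4174) = sign(-4.4174)*max(|-4.4174| - 4.19, 0) = -0.2274
prox(x) = [0.3131, -0.2274]
||prox(x)||_1 = 0.3131 + 0.2274 = 0.5405


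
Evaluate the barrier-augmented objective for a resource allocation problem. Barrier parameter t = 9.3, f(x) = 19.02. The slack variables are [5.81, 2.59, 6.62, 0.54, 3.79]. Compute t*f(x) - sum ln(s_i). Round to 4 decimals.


Step 1: Compute log-barrier.
ln values: [1.7596, 0.9517, 1.8901, -0.6162, 1.3324]
phi = -(1.7596 + 0.9517 + 1.8901 - 0.6162 + 1.3324) = -5.3175
Step 2: Compute augmented objective.
t*f(x) = 9.3*19.02 = 176.886
Total = 176.886 - 5.3175 = 171.5685


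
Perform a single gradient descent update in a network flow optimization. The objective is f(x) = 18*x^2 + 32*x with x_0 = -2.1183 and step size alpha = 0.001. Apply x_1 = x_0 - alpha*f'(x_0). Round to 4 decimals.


We compute the gradient at x_0 and apply the update.
f'(x) = 36*x + 32
f'(-2.1183) = 36*-2.1183 + 32 = -44.2588
x_1 = -2.1183 - 0.001*-44.2588 = -2.074


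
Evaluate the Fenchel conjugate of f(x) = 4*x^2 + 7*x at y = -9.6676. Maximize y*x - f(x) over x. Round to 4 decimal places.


f*(y) = sup_x {y*x - a*x^2 - b*x} = sup_x {(y-b)*x - a*x^2}
FOC: (y - b) - 2a*x = 0 => x* = (y - b)/(2a)
x* = (-9.6676 - 7)/(2*4) = -2.0835
f*(-9.6676) = (y-b)^2/(4a) = (-9.6676 - 7)^2/(4*4)
= 277.8089/16 = 17.3631


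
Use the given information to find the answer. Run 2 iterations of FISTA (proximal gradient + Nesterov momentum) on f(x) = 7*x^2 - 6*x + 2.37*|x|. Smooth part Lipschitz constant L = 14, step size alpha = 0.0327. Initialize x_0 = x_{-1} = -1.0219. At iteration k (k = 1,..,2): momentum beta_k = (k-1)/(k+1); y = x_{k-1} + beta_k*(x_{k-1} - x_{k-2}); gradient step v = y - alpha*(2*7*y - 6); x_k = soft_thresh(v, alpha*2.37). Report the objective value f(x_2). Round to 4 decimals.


FISTA on f(x) = 7*x^2 - 6*x + 2.37*|x|
L = 14, alpha = 0.0327
Iteration 1: beta = 0.0, y = -1.0219 + 0.0*(-1.0219 + 1.0219) = -1.0219
  grad(y) = -20.3066, v = y - alpha*grad = -0.3579
  prox(v) = soft_thresh(-0.3579, 0.0775) = -0.2804
Iteration 2: beta = 0.3333, y = -0.2804 + 0.3333*(-0.2804 + 1.0219) = -0.0332
  grad(y) = -6.4648, v = y - alpha*grad = 0.1782
  prox(v) = soft_thresh(0.1782, 0.0775) = 0.1007
f(x_2) = 7*0.1007^2 - 6*0.1007 + 2.37*|0.1007| = -0.2946


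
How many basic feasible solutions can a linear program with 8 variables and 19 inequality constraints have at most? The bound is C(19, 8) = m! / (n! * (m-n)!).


Each vertex corresponds to some choice of n active constraints out of m, so the number of vertices is at most C(m, n) = m! / (n!(m-n)!).
m = 19, n = 8
Numerator: 19 * 18 * 17 * 16 * 15 * 14 * 13 * 12
Denominator: 8! = 40320
C(19, 8) = 75582


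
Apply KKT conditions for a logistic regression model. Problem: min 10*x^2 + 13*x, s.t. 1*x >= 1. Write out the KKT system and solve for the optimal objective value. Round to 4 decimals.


Step 1: Try lambda = 0 (constraint inactive).
x_unc = -13/(2*10) = -0.65
Check: 1*-0.65 = -0.65 < 1 -- violated!
Step 2: Constraint must be active: 1*x = 1
x* = 1/1 = 1.0
lambda = (2*10*1.0 + 13)/1 = 33.0
Step 3: Compute optimal value.
f(x*) = 10*1.0^2 + 13*1.0 = 23.0


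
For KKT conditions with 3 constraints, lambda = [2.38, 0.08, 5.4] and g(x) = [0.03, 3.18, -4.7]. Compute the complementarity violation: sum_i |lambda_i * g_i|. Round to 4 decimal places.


KKT complementary slackness check:
lambda_1 * g_1 = 2.38 * 0.03 = 0.0714
lambda_2 * g_2 = 0.08 * 3.18 = 0.2544
lambda_3 * g_3 = 5.4 * -4.7 = -25.38
Total violation = 0.0714 + 0.2544 + 25.38 = 25.7058


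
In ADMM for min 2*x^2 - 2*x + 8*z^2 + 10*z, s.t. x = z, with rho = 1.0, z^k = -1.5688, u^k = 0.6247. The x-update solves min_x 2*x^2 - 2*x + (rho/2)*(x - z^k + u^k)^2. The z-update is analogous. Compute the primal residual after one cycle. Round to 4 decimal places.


ADMM iteration with rho = 1.0, z^k = -1.5688, u^k = 0.6247
Step 1: x-update.
Minimize 2*x^2 - 2*x + (1.0/2)*(x + 1.5688 + 0.6247)^2
FOC: (2*2 + 1.0)*x = 2 + 1.0*(-1.5688 - 0.6247)
x^{k+1} = -0.0387
Step 2: z-update.
Minimize 8*z^2 + 10*z + (1.0/2)*(-0.0387 - z + 0.6247)^2
FOC: (2*8 + 1.0)*z = -10 + 1.0*(-0.0387 + 0.6247)
z^{k+1} = -0.5538
Step 3: u-update.
u^{k+1} = 0.6247 - 0.0387 + 0.5538 = 1.1398
Step 4: Primal residual = |-0.0387 + 0.5538| = 0.5151


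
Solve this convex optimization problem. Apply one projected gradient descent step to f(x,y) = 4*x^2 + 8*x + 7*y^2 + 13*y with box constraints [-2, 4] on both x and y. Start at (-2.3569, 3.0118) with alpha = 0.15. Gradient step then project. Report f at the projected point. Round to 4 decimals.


Step 1: Compute gradient at (-2.3569, 3.0118).
grad_x = 2*4*-2.3569 + 8 = -10.8552
grad_y = 2*7*3.0118 + 13 = 55.1652
Step 2: Gradient step.
x_raw = -2.3569 - 0.15*-10.8552 = -0.7286
y_raw = 3.0118 - 0.15*55.1652 = -5.263
Step 3: Project onto [-2, 4].
x_proj = clip(-0.7286) = -0.7286
y_proj = clip(-5.263) = -2.0
Step 4: Evaluate f.
f(-0.7286, -2.0) = -1.7054


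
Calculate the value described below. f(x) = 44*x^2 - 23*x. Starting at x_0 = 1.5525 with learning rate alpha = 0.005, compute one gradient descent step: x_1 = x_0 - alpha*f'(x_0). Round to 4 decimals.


We compute the gradient at x_0 and apply the update.
f'(x) = 88*x - 23
f'(1.5525) = 88*1.5525 - 23 = 113.62
x_1 = 1.5525 - 0.005*113.62 = 0.9844


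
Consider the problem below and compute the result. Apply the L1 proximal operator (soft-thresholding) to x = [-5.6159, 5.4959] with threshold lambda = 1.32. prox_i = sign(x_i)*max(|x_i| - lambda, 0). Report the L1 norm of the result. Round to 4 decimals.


Soft-thresholding with lambda = 1.32:
prox(-5.6159) = sign(-5.6159)*max(|-5.6159| - 1.32, 0) = -4.2959
prox(5.4959) = sign(5.4959)*max(|5.4959| - 1.32, 0) = 4.1759
prox(x) = [-4.2959, 4.1759]
||prox(x)||_1 = 4.2959 + 4.1759 = 8.4718


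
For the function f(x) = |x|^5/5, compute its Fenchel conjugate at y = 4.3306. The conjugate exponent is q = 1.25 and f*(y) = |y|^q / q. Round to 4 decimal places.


The conjugate exponent q satisfies 1/p + 1/q = 1.
p = 5, so q = 5/(5 - 1) = 1.25
|y|^q = 4.3306^1.25 = 6.2472
f*(4.3306) = 6.2472 / 1.25 = 4.9978


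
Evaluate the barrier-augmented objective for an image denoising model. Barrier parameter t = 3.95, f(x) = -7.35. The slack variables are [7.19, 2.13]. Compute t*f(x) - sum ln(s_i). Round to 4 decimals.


Step 1: Compute log-barrier.
ln values: [1.9727, 0.7561]
phi = -(1.9727 + 0.7561) = -2.7288
Step 2: Compute augmented objective.
t*f(x) = 3.95*-7.35 = -29.0325
Total = -29.0325 - 2.7288 = -31.7613


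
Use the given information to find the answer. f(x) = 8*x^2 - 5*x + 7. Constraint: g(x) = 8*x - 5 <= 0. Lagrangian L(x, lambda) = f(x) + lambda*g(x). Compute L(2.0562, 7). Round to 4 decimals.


Step 1: Evaluate f(x).
f(2.0562) = 8*2.0562^2 - 5*2.0562 + 7 = 30.5427
Step 2: Evaluate g(x).
g(2.0562) = 8*2.0562 - 5 = 11.4496
Step 3: Compute Lagrangian.
L = 30.5427 + 7*11.4496 = 110.6899


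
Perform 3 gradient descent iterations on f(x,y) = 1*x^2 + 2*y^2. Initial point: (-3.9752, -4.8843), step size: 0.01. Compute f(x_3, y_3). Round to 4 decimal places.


Gradient descent on f(x,y) = 1*x^2 + 2*y^2.
Starting point: (-3.9752, -4.8843), alpha = 0.01
Step 1: grad_x = 2*1*-3.9752 = -7.9504, grad_y = 2*2*-4.8843 = -19.5372
  x_1 = -3.9752 - 0.01*-7.9504 = -3.8957
  y_1 = -4.8843 - 0.01*-19.5372 = -4.6889
Step 2: grad_x = 2*1*-3.8957 = -7.7914, grad_y = 2*2*-4.6889 = -18.7557
  x_2 = -3.8957 - 0.01*-7.7914 = -3.8178
  y_2 = -4.6889 - 0.01*-18.7557 = -4.5014
Step 3: grad_x = 2*1*-3.8178 = -7.6356, grad_y = 2*2*-4.5014 = -18.0055
  x_3 = -3.8178 - 0.01*-7.6356 = -3.7414
  y_3 = -4.5014 - 0.01*-18.0055 = -4.3213
f(-3.7414, -4.3213) = 1*(-3.7414)^2 + 2*(-4.3213)^2 = 51.3458


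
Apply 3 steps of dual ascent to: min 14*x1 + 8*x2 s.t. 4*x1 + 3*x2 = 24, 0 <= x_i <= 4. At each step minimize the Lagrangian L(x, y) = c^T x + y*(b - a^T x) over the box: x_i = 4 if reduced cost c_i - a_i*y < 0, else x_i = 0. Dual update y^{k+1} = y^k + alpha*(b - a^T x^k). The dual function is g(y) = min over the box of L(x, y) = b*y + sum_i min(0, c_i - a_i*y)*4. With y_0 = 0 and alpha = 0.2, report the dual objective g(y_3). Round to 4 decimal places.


Dual ascent for LP: min 14*x1 + 8*x2, 4*x1 + 3*x2 = 24, 0 <= x_i <= 4
Step 1: y^k = 0.0, reduced costs: (14.0, 8.0)
  x^k = (0.0, 0.0), subgradient = b - a^T x = 24.0
  y^{k+1} = 0.0 + 0.2*24.0 = 4.8
Step 2: y^k = 4.8, reduced costs: (-5.2, -6.4)
  x^k = (4.0, 4.0), subgradient = b - a^T x = -4.0
  y^{k+1} = 4.8 + 0.2*-4.0 = 4.0
Step 3: y^k = 4.0, reduced costs: (-2.0, -4.0)
  x^k = (4.0, 4.0), subgradient = b - a^T x = -4.0
  y^{k+1} = 4.0 + 0.2*-4.0 = 3.2
Dual objective at y_3 = 3.2: reduced costs (1.2, -1.6), box minimizer x = (0.0, 4.0)
g(y_3) = b*y + (c1 - a1*y)*x1 + (c2 - a2*y)*x2 = 24*3.2 + 1.2*0.0 + (-1.6)*4.0 = 76.8 + 0.0 - 6.4 = 70.4


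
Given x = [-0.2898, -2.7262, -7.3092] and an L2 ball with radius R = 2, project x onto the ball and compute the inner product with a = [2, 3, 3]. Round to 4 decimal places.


Step 1: Compute ||x|| (intermediates to 6 decimals).
||x|| = sqrt((-0.2898)^2 + (-2.7262)^2 + (-7.3092)^2) = 7.806443
Step 2: Project.
Since ||x|| > R, scale = R/||x|| = 2/7.806443 = 0.256199, proj(x) = scale * x
proj(x) = [-0.074246, -0.69845, -1.87261]
Step 3: Dot product.
a^T * proj(x) = 2*(-0.074246) + 3*(-0.69845) + 3*(-1.87261) = -7.8617


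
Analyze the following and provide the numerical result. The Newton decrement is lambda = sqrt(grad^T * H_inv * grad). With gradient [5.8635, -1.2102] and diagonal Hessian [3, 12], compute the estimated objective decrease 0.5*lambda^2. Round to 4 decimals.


Step 1: H is diagonal, so H^(-1) * g = [1.9545, -0.1009].
Step 2: g^T H^(-1) g = sum_i g_i^2 / H_ii
  = (5.8635)^2/3 + (-1.2102)^2/12
  = 11.4602 + 0.122 = 11.5823
Step 3: Objective decrease = 0.5 * g^T H^(-1) g = 5.7911


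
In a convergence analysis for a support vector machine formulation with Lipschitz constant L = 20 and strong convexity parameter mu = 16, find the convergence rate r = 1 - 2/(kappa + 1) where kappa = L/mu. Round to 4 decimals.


Step 1: Compute the condition number.
kappa = L/mu = 20/16 = 1.25
Step 2: Compute the convergence rate.
r = 1 - 2/(kappa + 1) = 1 - 2*mu/(L + mu) = (L - mu)/(L + mu) = 4/36 = 0.1111


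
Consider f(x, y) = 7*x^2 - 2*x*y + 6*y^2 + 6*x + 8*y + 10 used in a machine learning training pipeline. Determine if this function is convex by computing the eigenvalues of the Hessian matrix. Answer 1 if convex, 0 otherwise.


The Hessian of f(x,y) = 7*x^2 - 2*x*y + 6*y^2 + 6*x + 8*y + 10 is:
H = [[14, -2], [-2, 12]]
Trace = 14 + 12 = 26
Determinant = 14*12 - (-2)^2 = 164
Discriminant = (26)^2 - 4*164 = 20.0
Eigenvalues: lambda_1 = 10.7639, lambda_2 = 15.2361
The function is convex.

1


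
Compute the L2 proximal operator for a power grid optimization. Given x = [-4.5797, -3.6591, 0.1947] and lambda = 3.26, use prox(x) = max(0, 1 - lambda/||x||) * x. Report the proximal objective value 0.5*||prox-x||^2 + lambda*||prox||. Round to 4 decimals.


Step 1: Compute ||x||.
||x|| = 5.8652
Step 2: Compute scaling factor.
scale = max(0, 1 - 3.26/5.8652) = 0.4442
Step 3: prox(x) = [-2.0342, -1.6253, 0.0865]
||prox(x)|| = 2.6052
Step 4: Proximal objective.
0.5*||prox-x||^2 = 5.3138
lambda*||prox|| = 8.493
Total = 13.8068


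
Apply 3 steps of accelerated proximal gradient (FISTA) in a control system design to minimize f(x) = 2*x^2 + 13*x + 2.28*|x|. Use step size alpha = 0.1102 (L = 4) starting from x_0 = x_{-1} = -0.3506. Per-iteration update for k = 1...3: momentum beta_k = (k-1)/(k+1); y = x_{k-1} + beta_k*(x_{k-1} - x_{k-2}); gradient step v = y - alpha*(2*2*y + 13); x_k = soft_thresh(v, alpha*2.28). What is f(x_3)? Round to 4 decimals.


FISTA on f(x) = 2*x^2 + 13*x + 2.28*|x|
L = 4, alpha = 0.1102
Iteration 1: beta = 0.0, y = -0.3506 + 0.0*(-0.3506 + 0.3506) = -0.3506
  grad(y) = 11.5976, v = y - alpha*grad = -1.6287
  prox(v) = soft_thresh(-1.6287, 0.2513) = -1.3774
Iteration 2: beta = 0.3333, y = -1.3774 + 0.3333*(-1.3774 + 0.3506) = -1.7197
  grad(y) = 6.1213, v = y - alpha*grad = -2.3942
  prox(v) = soft_thresh(-2.3942, 0.2513) = -2.143
Iteration 3: beta = 0.5, y = -2.143 + 0.5*(-2.143 + 1.3774) = -2.5258
  grad(y) = 2.8969, v = y - alpha*grad = -2.845
  prox(v) = soft_thresh(-2.845, 0.2513) = -2.5938
f(x_3) = 2*(-2.5938)^2 + 13*(-2.5938) + 2.28*|-2.5938| = -14.3499


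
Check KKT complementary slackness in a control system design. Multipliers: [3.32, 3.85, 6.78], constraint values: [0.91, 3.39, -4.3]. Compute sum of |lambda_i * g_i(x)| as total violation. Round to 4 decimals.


KKT complementary slackness check:
lambda_1 * g_1 = 3.32 * 0.91 = 3.0212
lambda_2 * g_2 = 3.85 * 3.39 = 13.0515
lambda_3 * g_3 = 6.78 * -4.3 = -29.154
Total violation = 3.0212 + 13.0515 + 29.154 = 45.2267


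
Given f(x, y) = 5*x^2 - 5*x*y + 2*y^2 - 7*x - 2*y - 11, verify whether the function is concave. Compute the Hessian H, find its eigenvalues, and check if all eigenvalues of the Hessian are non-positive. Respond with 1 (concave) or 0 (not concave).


The Hessian of f(x,y) = 5*x^2 - 5*x*y + 2*y^2 - 7*x - 2*y - 11 is:
H = [[10, -5], [-5, 4]]
Trace = 10 + 4 = 14
Determinant = 10*4 - (-5)^2 = 15
Discriminant = (14)^2 - 4*15 = 136.0
Eigenvalues: lambda_1 = 1.169, lambda_2 = 12.831
The function is not concave.

0


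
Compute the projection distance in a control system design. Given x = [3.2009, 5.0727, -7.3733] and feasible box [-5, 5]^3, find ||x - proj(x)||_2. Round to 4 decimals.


Project each component onto [-5, 5].
clip(3.2009) = 3.2009, clip(5.0727) = 5.0, clip(-7.3733) = -5.0
Projection = [3.2009, 5.0, -5.0]
Squared diffs: [0.0, 0.0053, 5.6326]
Distance = sqrt(5.6379) = 2.3744


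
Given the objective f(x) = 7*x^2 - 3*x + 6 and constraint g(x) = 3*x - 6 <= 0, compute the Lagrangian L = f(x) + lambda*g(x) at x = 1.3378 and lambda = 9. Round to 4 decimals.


Step 1: Evaluate f(x).
f(1.3378) = 7*1.3378^2 - 3*1.3378 + 6 = 14.5146
Step 2: Evaluate g(x).
g(1.3378) = 3*1.3378 - 6 = -1.9866
Step 3: Compute Lagrangian.
L = 14.5146 + 9*-1.9866 = -3.3648


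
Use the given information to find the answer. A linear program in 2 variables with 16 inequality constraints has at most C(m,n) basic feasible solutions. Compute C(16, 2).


Each vertex corresponds to some choice of n active constraints out of m, so the number of vertices is at most C(m, n) = m! / (n!(m-n)!).
m = 16, n = 2
Numerator: 16 * 15
Denominator: 2! = 2
C(16, 2) = 120


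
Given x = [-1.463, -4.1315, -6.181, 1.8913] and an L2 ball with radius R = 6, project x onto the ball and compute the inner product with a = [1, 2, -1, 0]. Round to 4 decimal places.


Step 1: Compute ||x|| (intermediates to 6 decimals).
||x|| = sqrt((-1.463)^2 + (-4.1315)^2 + (-6.181)^2 + 1.8913^2) = 7.809702
Step 2: Project.
Since ||x|| > R, scale = R/||x|| = 6/7.809702 = 0.768275, proj(x) = scale * x
proj(x) = [-1.123986, -3.174128, -4.748708, 1.453039]
Step 3: Dot product.
a^T * proj(x) = 1*(-1.123986) + 2*(-3.174128) - 1*(-4.748708) + 0*1.453039 = -2.7235


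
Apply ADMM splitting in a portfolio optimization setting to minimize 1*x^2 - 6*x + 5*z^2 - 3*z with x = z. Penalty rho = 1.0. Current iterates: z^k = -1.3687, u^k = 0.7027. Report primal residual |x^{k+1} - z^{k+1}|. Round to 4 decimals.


ADMM iteration with rho = 1.0, z^k = -1.3687, u^k = 0.7027
Step 1: x-update.
Minimize 1*x^2 - 6*x + (1.0/2)*(x + 1.3687 + 0.7027)^2
FOC: (2*1 + 1.0)*x = 6 + 1.0*(-1.3687 - 0.7027)
x^{k+1} = 1.3095
Step 2: z-update.
Minimize 5*z^2 - 3*z + (1.0/2)*(1.3095 - z + 0.7027)^2
FOC: (2*5 + 1.0)*z = 3 + 1.0*(1.3095 + 0.7027)
z^{k+1} = 0.4557
Step 3: u-update.
u^{k+1} = 0.7027 + 1.3095 - 0.4557 = 1.5566
Step 4: Primal residual = |1.3095 - 0.4557| = 0.8539


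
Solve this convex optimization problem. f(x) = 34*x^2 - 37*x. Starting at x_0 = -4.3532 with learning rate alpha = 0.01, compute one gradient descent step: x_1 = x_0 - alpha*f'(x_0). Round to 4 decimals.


We compute the gradient at x_0 and apply the update.
f'(x) = 68*x - 37
f'(-4.3532) = 68*-4.3532 - 37 = -333.0176
x_1 = -4.3532 - 0.01*-333.0176 = -1.023


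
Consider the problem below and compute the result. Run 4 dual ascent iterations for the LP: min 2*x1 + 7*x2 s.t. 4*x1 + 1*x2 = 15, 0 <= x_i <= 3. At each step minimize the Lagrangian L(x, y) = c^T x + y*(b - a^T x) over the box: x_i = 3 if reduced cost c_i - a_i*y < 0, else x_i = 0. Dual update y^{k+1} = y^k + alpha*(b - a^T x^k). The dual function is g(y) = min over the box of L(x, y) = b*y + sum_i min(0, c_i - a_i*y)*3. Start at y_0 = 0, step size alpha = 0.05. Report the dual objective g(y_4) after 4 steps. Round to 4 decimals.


Dual ascent for LP: min 2*x1 + 7*x2, 4*x1 + 1*x2 = 15, 0 <= x_i <= 3
Step 1: y^k = 0.0, reduced costs: (2.0, 7.0)
  x^k = (0.0, 0.0), subgradient = b - a^T x = 15.0
  y^{k+1} = 0.0 + 0.05*15.0 = 0.75
Step 2: y^k = 0.75, reduced costs: (-1.0, 6.25)
  x^k = (3.0, 0.0), subgradient = b - a^T x = 3.0
  y^{k+1} = 0.75 + 0.05*3.0 = 0.9
Step 3: y^k = 0.9, reduced costs: (-1.6, 6.1)
  x^k = (3.0, 0.0), subgradient = b - a^T x = 3.0
  y^{k+1} = 0.9 + 0.05*3.0 = 1.05
Step 4: y^k = 1.05, reduced costs: (-2.2, 5.95)
  x^k = (3.0, 0.0), subgradient = b - a^T x = 3.0
  y^{k+1} = 1.05 + 0.05*3.0 = 1.2
Dual objective at y_4 = 1.2: reduced costs (-2.8, 5.8), box minimizer x = (3.0, 0.0)
g(y_4) = b*y + (c1 - a1*y)*x1 + (c2 - a2*y)*x2 = 15*1.2 + (-2.8)*3.0 + 5.8*0.0 = 18.0 - 8.4 + 0.0 = 9.6


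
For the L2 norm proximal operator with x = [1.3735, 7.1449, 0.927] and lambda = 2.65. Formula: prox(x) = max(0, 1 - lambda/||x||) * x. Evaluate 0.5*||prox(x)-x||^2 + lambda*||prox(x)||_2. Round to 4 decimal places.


Step 1: Compute ||x||.
||x|| = 7.3345
Step 2: Compute scaling factor.
scale = max(0, 1 - 2.65/7.3345) = 0.6387
Step 3: prox(x) = [0.8772, 4.5634, 0.5921]
||prox(x)|| = 4.6845
Step 4: Proximal objective.
0.5*||prox-x||^2 = 3.5113
lambda*||prox|| = 12.4139
Total = 15.9253


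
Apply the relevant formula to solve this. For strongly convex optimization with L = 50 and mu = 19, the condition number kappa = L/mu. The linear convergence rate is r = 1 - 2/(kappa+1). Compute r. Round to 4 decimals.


Step 1: Compute the condition number.
kappa = L/mu = 50/19 = 2.6316
Step 2: Compute the convergence rate.
r = 1 - 2/(kappa + 1) = 1 - 2*mu/(L + mu) = (L - mu)/(L + mu) = 31/69 = 0.4493


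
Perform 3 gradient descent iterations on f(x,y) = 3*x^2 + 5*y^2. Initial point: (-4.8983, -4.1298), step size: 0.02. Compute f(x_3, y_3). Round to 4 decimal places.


Gradient descent on f(x,y) = 3*x^2 + 5*y^2.
Starting point: (-4.8983, -4.1298), alpha = 0.02
Step 1: grad_x = 2*3*-4.8983 = -29.3898, grad_y = 2*5*-4.1298 = -41.298
  x_1 = -4.8983 - 0.02*-29.3898 = -4.3105
  y_1 = -4.1298 - 0.02*-41.298 = -3.3038
Step 2: grad_x = 2*3*-4.3105 = -25.863, grad_y = 2*5*-3.3038 = -33.0384
  x_2 = -4.3105 - 0.02*-25.863 = -3.7932
  y_2 = -3.3038 - 0.02*-33.0384 = -2.6431
Step 3: grad_x = 2*3*-3.7932 = -22.7595, grad_y = 2*5*-2.6431 = -26.4307
  x_3 = -3.7932 - 0.02*-22.7595 = -3.3381
  y_3 = -2.6431 - 0.02*-26.4307 = -2.1145
f(-3.3381, -2.1145) = 3*(-3.3381)^2 + 5*(-2.1145)^2 = 55.7825


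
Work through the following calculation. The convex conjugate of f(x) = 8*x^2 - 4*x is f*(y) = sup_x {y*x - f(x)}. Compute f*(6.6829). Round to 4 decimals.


f*(y) = sup_x {y*x - a*x^2 - b*x} = sup_x {(y-b)*x - a*x^2}
FOC: (y - b) - 2a*x = 0 => x* = (y - b)/(2a)
x* = (6.6829 + 4)/(2*8) = 0.6677
f*(6.6829) = (y-b)^2/(4a) = (6.6829 + 4)^2/(4*8)
= 114.1244/32 = 3.5664


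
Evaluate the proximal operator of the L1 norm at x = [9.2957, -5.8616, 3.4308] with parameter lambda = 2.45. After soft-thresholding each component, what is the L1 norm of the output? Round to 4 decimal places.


Soft-thresholding with lambda = 2.45:
prox(9.2957) = sign(9.2957)*max(|9.2957| - 2.45, 0) = 6.8457
prox(-5.8616) = sign(-5.8616)*max(|-5.8616| - 2.45, 0) = -3.4116
prox(3.4308) = sign(3.4308)*max(|3.4308| - 2.45, 0) = 0.9808
prox(x) = [6.8457, -3.4116, 0.9808]
||prox(x)||_1 = 6.8457 + 3.4116 + 0.9808 = 11.2381


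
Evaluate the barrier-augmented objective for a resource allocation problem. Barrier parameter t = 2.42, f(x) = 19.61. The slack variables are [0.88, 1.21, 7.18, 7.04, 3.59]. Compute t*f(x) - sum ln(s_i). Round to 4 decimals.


Step 1: Compute log-barrier.
ln values: [-0.1278, 0.1906, 1.9713, 1.9516, 1.2782]
phi = -(-0.1278 + 0.1906 + 1.9713 + 1.9516 + 1.2782) = -5.2638
Step 2: Compute augmented objective.
t*f(x) = 2.42*19.61 = 47.4562
Total = 47.4562 - 5.2638 = 42.1924


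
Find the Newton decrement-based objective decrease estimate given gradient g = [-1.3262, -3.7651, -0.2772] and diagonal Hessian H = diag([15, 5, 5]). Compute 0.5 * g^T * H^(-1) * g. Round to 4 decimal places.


Step 1: H is diagonal, so H^(-1) * g = [-0.0884, -0.753, -0.0554].
Step 2: g^T H^(-1) g = sum_i g_i^2 / H_ii
  = (-1.3262)^2/15 + (-3.7651)^2/5 + (-0.2772)^2/5
  = 0.1173 + 2.8352 + 0.0154 = 2.9678
Step 3: Objective decrease = 0.5 * g^T H^(-1) g = 1.4839


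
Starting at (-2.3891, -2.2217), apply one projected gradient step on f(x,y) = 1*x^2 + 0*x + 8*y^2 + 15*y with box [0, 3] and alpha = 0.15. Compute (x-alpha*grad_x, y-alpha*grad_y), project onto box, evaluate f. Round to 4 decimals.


Step 1: Compute gradient at (-2.3891, -2.2217).
grad_x = 2*1*-2.3891 + 0 = -4.7782
grad_y = 2*8*-2.2217 + 15 = -20.5472
Step 2: Gradient step.
x_raw = -2.3891 - 0.15*-4.7782 = -1.6724
y_raw = -2.2217 - 0.15*-20.5472 = 0.8604
Step 3: Project onto [0, 3].
x_proj = clip(-1.6724) = 0.0
y_proj = clip(0.8604) = 0.8604
Step 4: Evaluate f.
f(0.0, 0.8604) = 18.8277


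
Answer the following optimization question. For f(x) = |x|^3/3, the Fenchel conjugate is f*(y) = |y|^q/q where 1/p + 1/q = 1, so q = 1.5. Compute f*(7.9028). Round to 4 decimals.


The conjugate exponent q satisfies 1/p + 1/q = 1.
p = 3, so q = 3/(3 - 1) = 1.5
|y|^q = 7.9028^1.5 = 22.2163
f*(7.9028) = 22.2163 / 1.5 = 14.8109


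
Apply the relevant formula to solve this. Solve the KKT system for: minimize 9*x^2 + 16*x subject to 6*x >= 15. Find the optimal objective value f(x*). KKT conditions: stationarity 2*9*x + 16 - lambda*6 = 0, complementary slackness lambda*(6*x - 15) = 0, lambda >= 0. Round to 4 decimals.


Step 1: Try lambda = 0 (constraint inactive).
x_unc = -16/(2*9) = -0.8889
Check: 6*-0.8889 = -5.3334 < 15 -- violated!
Step 2: Constraint must be active: 6*x = 15
x* = 15/6 = 2.5
lambda = (2*9*2.5 + 16)/6 = 10.1667
Step 3: Compute optimal value.
f(x*) = 9*2.5^2 + 16*2.5 = 96.25


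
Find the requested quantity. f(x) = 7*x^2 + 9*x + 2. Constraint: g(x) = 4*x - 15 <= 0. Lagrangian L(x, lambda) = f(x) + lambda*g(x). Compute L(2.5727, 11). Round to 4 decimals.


Step 1: Evaluate f(x).
f(2.5727) = 7*2.5727^2 + 9*2.5727 + 2 = 71.4858
Step 2: Evaluate g(x).
g(2.5727) = 4*2.5727 - 15 = -4.7092
Step 3: Compute Lagrangian.
L = 71.4858 + 11*-4.7092 = 19.6846


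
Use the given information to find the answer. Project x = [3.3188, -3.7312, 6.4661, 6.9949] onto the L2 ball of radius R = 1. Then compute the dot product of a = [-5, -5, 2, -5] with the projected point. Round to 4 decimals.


Step 1: Compute ||x|| (intermediates to 6 decimals).
||x|| = sqrt(3.3188^2 + (-3.7312)^2 + 6.4661^2 + 6.9949^2) = 10.755248
Step 2: Project.
Since ||x|| > R, scale = R/||x|| = 1/10.755248 = 0.092978, proj(x) = scale * x
proj(x) = [0.308575, -0.34692, 0.601205, 0.650372]
Step 3: Dot product.
a^T * proj(x) = -5*0.308575 - 5*(-0.34692) + 2*0.601205 - 5*0.650372 = -1.8577


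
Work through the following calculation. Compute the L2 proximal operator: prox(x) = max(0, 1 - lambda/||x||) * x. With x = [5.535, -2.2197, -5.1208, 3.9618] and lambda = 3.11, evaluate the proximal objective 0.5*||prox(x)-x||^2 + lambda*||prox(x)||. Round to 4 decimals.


Step 1: Compute ||x||.
||x|| = 8.8024
Step 2: Compute scaling factor.
scale = max(0, 1 - 3.11/8.8024) = 0.6467
Step 3: prox(x) = [3.5794, -1.4354, -3.3116, 2.562]
||prox(x)|| = 5.6924
Step 4: Proximal objective.
0.5*||prox-x||^2 = 4.8361
lambda*||prox|| = 17.7034
Total = 22.5393


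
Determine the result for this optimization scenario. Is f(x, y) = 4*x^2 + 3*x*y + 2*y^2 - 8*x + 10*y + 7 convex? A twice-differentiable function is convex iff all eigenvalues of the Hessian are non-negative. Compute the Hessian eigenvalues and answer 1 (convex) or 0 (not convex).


The Hessian of f(x,y) = 4*x^2 + 3*x*y + 2*y^2 - 8*x + 10*y + 7 is:
H = [[8, 3], [3, 4]]
Trace = 8 + 4 = 12
Determinant = 8*4 - (3)^2 = 23
Discriminant = (12)^2 - 4*23 = 52.0
Eigenvalues: lambda_1 = 2.3944, lambda_2 = 9.6056
The function is convex.

1


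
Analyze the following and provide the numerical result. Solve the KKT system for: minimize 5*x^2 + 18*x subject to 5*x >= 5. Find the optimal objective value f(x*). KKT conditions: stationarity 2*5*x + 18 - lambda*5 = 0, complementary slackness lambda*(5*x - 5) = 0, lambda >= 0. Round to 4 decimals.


Step 1: Try lambda = 0 (constraint inactive).
x_unc = -18/(2*5) = -1.8
Check: 5*-1.8 = -9.0 < 5 -- violated!
Step 2: Constraint must be active: 5*x = 5
x* = 5/5 = 1.0
lambda = (2*5*1.0 + 18)/5 = 5.6
Step 3: Compute optimal value.
f(x*) = 5*1.0^2 + 18*1.0 = 23.0


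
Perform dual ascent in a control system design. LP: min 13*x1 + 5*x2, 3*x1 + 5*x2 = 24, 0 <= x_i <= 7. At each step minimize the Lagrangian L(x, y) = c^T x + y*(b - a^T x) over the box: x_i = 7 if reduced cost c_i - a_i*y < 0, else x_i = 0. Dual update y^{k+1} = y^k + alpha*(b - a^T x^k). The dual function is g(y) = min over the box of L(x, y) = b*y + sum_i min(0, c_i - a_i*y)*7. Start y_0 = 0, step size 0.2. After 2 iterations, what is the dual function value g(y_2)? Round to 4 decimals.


Dual ascent for LP: min 13*x1 + 5*x2, 3*x1 + 5*x2 = 24, 0 <= x_i <= 7
Step 1: y^k = 0.0, reduced costs: (13.0, 5.0)
  x^k = (0.0, 0.0), subgradient = b - a^T x = 24.0
  y^{k+1} = 0.0 + 0.2*24.0 = 4.8
Step 2: y^k = 4.8, reduced costs: (-1.4, -19.0)
  x^k = (7.0, 7.0), subgradient = b - a^T x = -32.0
  y^{k+1} = 4.8 + 0.2*-32.0 = -1.6
Dual objective at y_2 = -1.6: reduced costs (17.8, 13.0), box minimizer x = (0.0, 0.0)
g(y_2) = b*y + (c1 - a1*y)*x1 + (c2 - a2*y)*x2 = 24*(-1.6) + 17.8*0.0 + 13.0*0.0 = -38.4 + 0.0 + 0.0 = -38.4


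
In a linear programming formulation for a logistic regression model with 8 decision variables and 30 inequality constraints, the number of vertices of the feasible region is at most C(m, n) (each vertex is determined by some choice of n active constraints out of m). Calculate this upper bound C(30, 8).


Each vertex corresponds to some choice of n active constraints out of m, so the number of vertices is at most C(m, n) = m! / (n!(m-n)!).
m = 30, n = 8
Numerator: 30 * 29 * 28 * 27 * 26 * 25 * 24 * 23
Denominator: 8! = 40320
C(30, 8) = 5852925


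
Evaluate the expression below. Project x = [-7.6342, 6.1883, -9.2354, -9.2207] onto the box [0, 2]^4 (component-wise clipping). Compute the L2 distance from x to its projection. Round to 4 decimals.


Project each component onto [0, 2].
clip(-7.6342) = 0.0, clip(6.1883) = 2.0, clip(-9.2354) = 0.0, clip(-9.2207) = 0.0
Projection = [0.0, 2.0, 0.0, 0.0]
Squared diffs: [58.281, 17.5419, 85.2926, 85.0213]
Distance = sqrt(246.1368) = 15.6887


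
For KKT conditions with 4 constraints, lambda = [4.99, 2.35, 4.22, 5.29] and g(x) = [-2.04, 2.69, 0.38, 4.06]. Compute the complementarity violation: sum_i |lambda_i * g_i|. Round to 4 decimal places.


KKT complementary slackness check:
lambda_1 * g_1 = 4.99 * -2.04 = -10.1796
lambda_2 * g_2 = 2.35 * 2.69 = 6.3215
lambda_3 * g_3 = 4.22 * 0.38 = 1.6036
lambda_4 * g_4 = 5.29 * 4.06 = 21.4774
Total violation = 10.1796 + 6.3215 + 1.6036 + 21.4774 = 39.5821


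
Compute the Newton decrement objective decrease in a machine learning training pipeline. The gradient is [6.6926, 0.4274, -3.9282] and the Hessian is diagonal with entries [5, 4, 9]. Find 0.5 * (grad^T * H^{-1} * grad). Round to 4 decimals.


Step 1: H is diagonal, so H^(-1) * g = [1.3385, 0.1069, -0.4365].
Step 2: g^T H^(-1) g = sum_i g_i^2 / H_ii
  = (6.6926)^2/5 + (0.4274)^2/4 + (-3.9282)^2/9
  = 8.9582 + 0.0457 + 1.7145 = 10.7184
Step 3: Objective decrease = 0.5 * g^T H^(-1) g = 5.3592


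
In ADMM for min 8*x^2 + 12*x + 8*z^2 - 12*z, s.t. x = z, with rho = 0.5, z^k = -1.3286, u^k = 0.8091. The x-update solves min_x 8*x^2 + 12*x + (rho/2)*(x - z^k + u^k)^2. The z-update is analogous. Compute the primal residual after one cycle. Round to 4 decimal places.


ADMM iteration with rho = 0.5, z^k = -1.3286, u^k = 0.8091
Step 1: x-update.
Minimize 8*x^2 + 12*x + (0.5/2)*(x + 1.3286 + 0.8091)^2
FOC: (2*8 + 0.5)*x = -12 + 0.5*(-1.3286 - 0.8091)
x^{k+1} = -0.7921
Step 2: z-update.
Minimize 8*z^2 - 12*z + (0.5/2)*(-0.7921 - z + 0.8091)^2
FOC: (2*8 + 0.5)*z = 12 + 0.5*(-0.7921 + 0.8091)
z^{k+1} = 0.7278
Step 3: u-update.
u^{k+1} = 0.8091 - 0.7921 - 0.7278 = -0.7107
Step 4: Primal residual = |-0.7921 - 0.7278| = 1.5198


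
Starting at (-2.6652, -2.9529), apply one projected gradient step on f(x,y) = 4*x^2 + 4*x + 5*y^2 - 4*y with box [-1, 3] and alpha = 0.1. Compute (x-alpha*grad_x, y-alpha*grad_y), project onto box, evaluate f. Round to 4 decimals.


Step 1: Compute gradient at (-2.6652, -2.9529).
grad_x = 2*4*-2.6652 + 4 = -17.3216
grad_y = 2*5*-2.9529 - 4 = -33.529
Step 2: Gradient step.
x_raw = -2.6652 - 0.1*-17.3216 = -0.933
y_raw = -2.9529 - 0.1*-33.529 = 0.4
Step 3: Project onto [-1, 3].
x_proj = clip(-0.933) = -0.933
y_proj = clip(0.4) = 0.4
Step 4: Evaluate f.
f(-0.933, 0.4) = -1.0499


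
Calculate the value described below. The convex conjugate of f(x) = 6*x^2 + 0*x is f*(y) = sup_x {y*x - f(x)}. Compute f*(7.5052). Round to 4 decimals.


f*(y) = sup_x {y*x - a*x^2 - b*x} = sup_x {(y-b)*x - a*x^2}
FOC: (y - b) - 2a*x = 0 => x* = (y - b)/(2a)
x* = (7.5052 - 0)/(2*6) = 0.6254
f*(7.5052) = (y-b)^2/(4a) = (7.5052 - 0)^2/(4*6)
= 56.328/24 = 2.347


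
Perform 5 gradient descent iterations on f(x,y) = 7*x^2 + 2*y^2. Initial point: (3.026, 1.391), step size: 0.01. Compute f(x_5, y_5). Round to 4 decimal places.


Gradient descent on f(x,y) = 7*x^2 + 2*y^2.
Starting point: (3.026, 1.391), alpha = 0.01
Step 1: grad_x = 2*7*3.026 = 42.364, grad_y = 2*2*1.391 = 5.564
  x_1 = 3.026 - 0.01*42.364 = 2.6024
  y_1 = 1.391 - 0.01*5.564 = 1.3354
Step 2: grad_x = 2*7*2.6024 = 36.433, grad_y = 2*2*1.3354 = 5.3414
  x_2 = 2.6024 - 0.01*36.433 = 2.238
  y_2 = 1.3354 - 0.01*5.3414 = 1.2819
Step 3: grad_x = 2*7*2.238 = 31.3324, grad_y = 2*2*1.2819 = 5.1278
  x_3 = 2.238 - 0.01*31.3324 = 1.9247
  y_3 = 1.2819 - 0.01*5.1278 = 1.2307
Step 4: grad_x = 2*7*1.9247 = 26.9459, grad_y = 2*2*1.2307 = 4.9227
  x_4 = 1.9247 - 0.01*26.9459 = 1.6552
  y_4 = 1.2307 - 0.01*4.9227 = 1.1814
Step 5: grad_x = 2*7*1.6552 = 23.1735, grad_y = 2*2*1.1814 = 4.7258
  x_5 = 1.6552 - 0.01*23.1735 = 1.4235
  y_5 = 1.1814 - 0.01*4.7258 = 1.1342
f(1.4235, 1.1342) = 7*1.4235^2 + 2*1.1342^2 = 16.7575


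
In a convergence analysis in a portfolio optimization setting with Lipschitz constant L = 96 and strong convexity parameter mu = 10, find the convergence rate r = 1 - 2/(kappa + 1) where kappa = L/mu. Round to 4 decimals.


Step 1: Compute the condition number.
kappa = L/mu = 96/10 = 9.6
Step 2: Compute the convergence rate.
r = 1 - 2/(kappa + 1) = 1 - 2*mu/(L + mu) = (L - mu)/(L + mu) = 86/106 = 0.8113


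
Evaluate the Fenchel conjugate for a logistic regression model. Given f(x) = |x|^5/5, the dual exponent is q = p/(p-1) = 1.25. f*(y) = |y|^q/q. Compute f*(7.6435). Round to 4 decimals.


The conjugate exponent q satisfies 1/p + 1/q = 1.
p = 5, so q = 5/(5 - 1) = 1.25
|y|^q = 7.6435^1.25 = 12.7091
f*(7.6435) = 12.7091 / 1.25 = 10.1673


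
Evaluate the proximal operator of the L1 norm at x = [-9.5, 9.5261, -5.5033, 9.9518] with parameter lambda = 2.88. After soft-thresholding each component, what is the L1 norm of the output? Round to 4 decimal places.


Soft-thresholding with lambda = 2.88:
prox(-9.5) = sign(-9.5)*max(|-9.5| - 2.88, 0) = -6.62
prox(9.5261) = sign(9.5261)*max(|9.5261| - 2.88, 0) = 6.6461
prox(-5.5033) = sign(-5.5033)*max(|-5.5033| - 2.88, 0) = -2.6233
prox(9.9518) = sign(9.9518)*max(|9.9518| - 2.88, 0) = 7.0718
prox(x) = [-6.62, 6.6461, -2.6233, 7.0718]
||prox(x)||_1 = 6.62 + 6.6461 + 2.6233 + 7.0718 = 22.9612


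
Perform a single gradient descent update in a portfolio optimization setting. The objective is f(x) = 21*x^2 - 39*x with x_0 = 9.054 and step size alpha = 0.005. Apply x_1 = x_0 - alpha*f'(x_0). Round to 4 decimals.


We compute the gradient at x_0 and apply the update.
f'(x) = 42*x - 39
f'(9.054) = 42*9.054 - 39 = 341.268
x_1 = 9.054 - 0.005*341.268 = 7.3477


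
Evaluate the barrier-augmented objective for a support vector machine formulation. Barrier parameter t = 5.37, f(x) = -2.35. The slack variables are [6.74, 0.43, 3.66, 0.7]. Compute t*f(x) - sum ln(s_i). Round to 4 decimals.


Step 1: Compute log-barrier.
ln values: [1.9081, -0.844, 1.2975, -0.3567]
phi = -(1.9081 - 0.844 + 1.2975 - 0.3567) = -2.0049
Step 2: Compute augmented objective.
t*f(x) = 5.37*-2.35 = -12.6195
Total = -12.6195 - 2.0049 = -14.6244


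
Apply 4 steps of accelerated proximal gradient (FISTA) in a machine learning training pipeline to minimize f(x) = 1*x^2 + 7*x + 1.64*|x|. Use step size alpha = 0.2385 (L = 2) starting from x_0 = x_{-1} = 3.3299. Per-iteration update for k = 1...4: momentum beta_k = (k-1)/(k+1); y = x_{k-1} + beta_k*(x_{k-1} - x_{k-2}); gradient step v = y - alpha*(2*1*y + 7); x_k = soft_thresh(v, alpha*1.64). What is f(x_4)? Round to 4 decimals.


FISTA on f(x) = 1*x^2 + 7*x + 1.64*|x|
L = 2, alpha = 0.2385
Iteration 1: beta = 0.0, y = 3.3299 + 0.0*(3.3299 - 3.3299) = 3.3299
  grad(y) = 13.6598, v = y - alpha*grad = 0.072
  prox(v) = soft_thresh(0.072, 0.3911) = 0.0
Iteration 2: beta = 0.3333, y = 0.0 + 0.3333*(0.0 - 3.3299) = -1.11
  grad(y) = 4.7801, v = y - alpha*grad = -2.25
  prox(v) = soft_thresh(-2.25, 0.3911) = -1.8589
Iteration 3: beta = 0.5, y = -1.8589 + 0.5*(-1.8589 - 0.0) = -2.7883
  grad(y) = 1.4234, v = y - alpha*grad = -3.1278
  prox(v) = soft_thresh(-3.1278, 0.3911) = -2.7366
Iteration 4: beta = 0.6, y = -2.7366 + 0.6*(-2.7366 + 1.8589) = -3.2633
  grad(y) = 0.4734, v = y - alpha*grad = -3.3762
  prox(v) = soft_thresh(-3.3762, 0.3911) = -2.9851
f(x_4) = 1*(-2.9851)^2 + 7*(-2.9851) + 1.64*|-2.9851| = -7.0893


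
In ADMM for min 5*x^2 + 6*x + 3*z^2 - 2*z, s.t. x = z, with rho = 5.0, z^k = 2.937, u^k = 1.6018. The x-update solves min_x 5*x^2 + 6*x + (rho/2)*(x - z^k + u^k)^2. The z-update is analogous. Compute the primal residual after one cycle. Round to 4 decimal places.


ADMM iteration with rho = 5.0, z^k = 2.937, u^k = 1.6018
Step 1: x-update.
Minimize 5*x^2 + 6*x + (5.0/2)*(x - 2.937 + 1.6018)^2
FOC: (2*5 + 5.0)*x = -6 + 5.0*(2.937 - 1.6018)
x^{k+1} = 0.0451
Step 2: z-update.
Minimize 3*z^2 - 2*z + (5.0/2)*(0.0451 - z + 1.6018)^2
FOC: (2*3 + 5.0)*z = 2 + 5.0*(0.0451 + 1.6018)
z^{k+1} = 0.9304
Step 3: u-update.
u^{k+1} = 1.6018 + 0.0451 - 0.9304 = 0.7165
Step 4: Primal residual = |0.0451 - 0.9304| = 0.8853


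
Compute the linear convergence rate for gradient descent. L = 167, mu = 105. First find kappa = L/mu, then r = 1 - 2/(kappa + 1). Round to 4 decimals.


Step 1: Compute the condition number.
kappa = L/mu = 167/105 = 1.5905
Step 2: Compute the convergence rate.
r = 1 - 2/(kappa + 1) = 1 - 2*mu/(L + mu) = (L - mu)/(L + mu) = 62/272 = 0.2279


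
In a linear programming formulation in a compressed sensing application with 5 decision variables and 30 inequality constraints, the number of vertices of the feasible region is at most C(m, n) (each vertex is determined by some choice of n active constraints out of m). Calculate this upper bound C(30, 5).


Each vertex corresponds to some choice of n active constraints out of m, so the number of vertices is at most C(m, n) = m! / (n!(m-n)!).
m = 30, n = 5
Numerator: 30 * 29 * 28 * 27 * 26
Denominator: 5! = 120
C(30, 5) = 142506


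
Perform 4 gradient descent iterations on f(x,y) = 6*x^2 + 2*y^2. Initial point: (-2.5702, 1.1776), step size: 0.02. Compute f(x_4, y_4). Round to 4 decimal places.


Gradient descent on f(x,y) = 6*x^2 + 2*y^2.
Starting point: (-2.5702, 1.1776), alpha = 0.02
Step 1: grad_x = 2*6*-2.5702 = -30.8424, grad_y = 2*2*1.1776 = 4.7104
  x_1 = -2.5702 - 0.02*-30.8424 = -1.9534
  y_1 = 1.1776 - 0.02*4.7104 = 1.0834
Step 2: grad_x = 2*6*-1.9534 = -23.4402, grad_y = 2*2*1.0834 = 4.3336
  x_2 = -1.9534 - 0.02*-23.4402 = -1.4845
  y_2 = 1.0834 - 0.02*4.3336 = 0.9967
Step 3: grad_x = 2*6*-1.4845 = -17.8146, grad_y = 2*2*0.9967 = 3.9869
  x_3 = -1.4845 - 0.02*-17.8146 = -1.1283
  y_3 = 0.9967 - 0.02*3.9869 = 0.917
Step 4: grad_x = 2*6*-1.1283 = -13.5391, grad_y = 2*2*0.917 = 3.6679
  x_4 = -1.1283 - 0.02*-13.5391 = -0.8575
  y_4 = 0.917 - 0.02*3.6679 = 0.8436
f(-0.8575, 0.8436) = 6*(-0.8575)^2 + 2*0.8436^2 = 5.835


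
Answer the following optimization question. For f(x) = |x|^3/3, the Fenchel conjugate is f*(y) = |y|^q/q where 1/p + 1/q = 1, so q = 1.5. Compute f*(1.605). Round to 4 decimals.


The conjugate exponent q satisfies 1/p + 1/q = 1.
p = 3, so q = 3/(3 - 1) = 1.5
|y|^q = 1.605^1.5 = 2.0334
f*(1.605) = 2.0334 / 1.5 = 1.3556


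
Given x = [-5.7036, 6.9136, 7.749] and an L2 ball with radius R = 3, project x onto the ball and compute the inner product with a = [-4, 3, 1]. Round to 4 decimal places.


Step 1: Compute ||x|| (intermediates to 6 decimals).
||x|| = sqrt((-5.7036)^2 + 6.9136^2 + 7.749^2) = 11.848034
Step 2: Project.
Since ||x|| > R, scale = R/||x|| = 3/11.848034 = 0.253207, proj(x) = scale * x
proj(x) = [-1.444191, 1.750572, 1.962101]
Step 3: Dot product.
a^T * proj(x) = -4*(-1.444191) + 3*1.750572 + 1*1.962101 = 12.9906


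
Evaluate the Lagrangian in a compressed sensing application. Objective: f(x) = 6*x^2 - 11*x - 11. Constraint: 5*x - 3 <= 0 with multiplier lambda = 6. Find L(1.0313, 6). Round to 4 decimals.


Step 1: Evaluate f(x).
f(1.0313) = 6*1.0313^2 - 11*1.0313 - 11 = -15.9628
Step 2: Evaluate g(x).
g(1.0313) = 5*1.0313 - 3 = 2.1565
Step 3: Compute Lagrangian.
L = -15.9628 + 6*2.1565 = -3.0238


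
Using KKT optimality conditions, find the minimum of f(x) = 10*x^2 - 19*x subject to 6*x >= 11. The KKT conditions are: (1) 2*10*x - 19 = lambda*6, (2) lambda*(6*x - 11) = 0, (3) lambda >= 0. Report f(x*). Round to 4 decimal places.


Step 1: Try lambda = 0 (constraint inactive).
x_unc = 19/(2*10) = 0.95
Check: 6*0.95 = 5.7 < 11 -- violated!
Step 2: Constraint must be active: 6*x = 11
x* = 11/6 = 1.8333 (rounded; the exact value 11/6 is used below)
lambda = (2*10*(11/6) - 19)/6 = 2.9444
Step 3: Compute optimal value.
f(x*) = 10*(11/6)^2 - 19*(11/6) = -1.2222
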